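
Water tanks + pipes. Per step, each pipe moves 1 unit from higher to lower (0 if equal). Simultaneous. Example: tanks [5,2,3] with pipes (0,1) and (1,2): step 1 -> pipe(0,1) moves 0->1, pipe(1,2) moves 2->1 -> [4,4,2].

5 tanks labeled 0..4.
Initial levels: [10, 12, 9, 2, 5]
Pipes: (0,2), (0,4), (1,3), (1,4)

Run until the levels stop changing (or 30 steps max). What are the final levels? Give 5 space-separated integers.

Answer: 7 6 9 7 9

Derivation:
Step 1: flows [0->2,0->4,1->3,1->4] -> levels [8 10 10 3 7]
Step 2: flows [2->0,0->4,1->3,1->4] -> levels [8 8 9 4 9]
Step 3: flows [2->0,4->0,1->3,4->1] -> levels [10 8 8 5 7]
Step 4: flows [0->2,0->4,1->3,1->4] -> levels [8 6 9 6 9]
Step 5: flows [2->0,4->0,1=3,4->1] -> levels [10 7 8 6 7]
Step 6: flows [0->2,0->4,1->3,1=4] -> levels [8 6 9 7 8]
Step 7: flows [2->0,0=4,3->1,4->1] -> levels [9 8 8 6 7]
Step 8: flows [0->2,0->4,1->3,1->4] -> levels [7 6 9 7 9]
Step 9: flows [2->0,4->0,3->1,4->1] -> levels [9 8 8 6 7]
  -> period-2 cycle: step 9 state = step 7 state; never stabilizes
  -> state at step 30: (30-7) mod 2 = 1, same as step 8 -> [7 6 9 7 9]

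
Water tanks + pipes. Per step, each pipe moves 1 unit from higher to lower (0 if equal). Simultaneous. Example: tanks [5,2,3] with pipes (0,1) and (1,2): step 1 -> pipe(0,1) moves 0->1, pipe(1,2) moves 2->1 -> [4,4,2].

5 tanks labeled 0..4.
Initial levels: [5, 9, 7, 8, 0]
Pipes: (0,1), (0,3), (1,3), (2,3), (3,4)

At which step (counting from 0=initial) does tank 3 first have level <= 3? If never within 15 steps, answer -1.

Answer: -1

Derivation:
Step 1: flows [1->0,3->0,1->3,3->2,3->4] -> levels [7 7 8 6 1]
Step 2: flows [0=1,0->3,1->3,2->3,3->4] -> levels [6 6 7 8 2]
Step 3: flows [0=1,3->0,3->1,3->2,3->4] -> levels [7 7 8 4 3]
Step 4: flows [0=1,0->3,1->3,2->3,3->4] -> levels [6 6 7 6 4]
Step 5: flows [0=1,0=3,1=3,2->3,3->4] -> levels [6 6 6 6 5]
Step 6: flows [0=1,0=3,1=3,2=3,3->4] -> levels [6 6 6 5 6]
Step 7: flows [0=1,0->3,1->3,2->3,4->3] -> levels [5 5 5 9 5]
Step 8: flows [0=1,3->0,3->1,3->2,3->4] -> levels [6 6 6 5 6]
  -> period-2 cycle (repeats step 6); tank 3 never drops to <=3
Tank 3 never reaches <=3 within 15 steps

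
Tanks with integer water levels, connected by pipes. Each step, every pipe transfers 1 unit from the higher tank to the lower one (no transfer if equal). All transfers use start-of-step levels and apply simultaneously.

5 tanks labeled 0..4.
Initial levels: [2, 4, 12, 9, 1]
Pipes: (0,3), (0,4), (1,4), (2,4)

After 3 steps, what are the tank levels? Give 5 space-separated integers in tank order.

Answer: 4 3 9 6 6

Derivation:
Step 1: flows [3->0,0->4,1->4,2->4] -> levels [2 3 11 8 4]
Step 2: flows [3->0,4->0,4->1,2->4] -> levels [4 4 10 7 3]
Step 3: flows [3->0,0->4,1->4,2->4] -> levels [4 3 9 6 6]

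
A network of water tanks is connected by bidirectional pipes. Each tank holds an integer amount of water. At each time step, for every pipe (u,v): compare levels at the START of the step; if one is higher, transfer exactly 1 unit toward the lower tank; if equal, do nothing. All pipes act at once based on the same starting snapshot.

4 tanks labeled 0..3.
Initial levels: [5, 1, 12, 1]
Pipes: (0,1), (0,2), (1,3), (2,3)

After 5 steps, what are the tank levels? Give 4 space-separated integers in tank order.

Step 1: flows [0->1,2->0,1=3,2->3] -> levels [5 2 10 2]
Step 2: flows [0->1,2->0,1=3,2->3] -> levels [5 3 8 3]
Step 3: flows [0->1,2->0,1=3,2->3] -> levels [5 4 6 4]
Step 4: flows [0->1,2->0,1=3,2->3] -> levels [5 5 4 5]
Step 5: flows [0=1,0->2,1=3,3->2] -> levels [4 5 6 4]

Answer: 4 5 6 4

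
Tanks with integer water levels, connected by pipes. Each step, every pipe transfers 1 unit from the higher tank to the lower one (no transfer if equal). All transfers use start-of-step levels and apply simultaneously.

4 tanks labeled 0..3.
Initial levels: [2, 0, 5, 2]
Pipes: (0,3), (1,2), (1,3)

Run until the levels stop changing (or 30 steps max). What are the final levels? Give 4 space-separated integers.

Step 1: flows [0=3,2->1,3->1] -> levels [2 2 4 1]
Step 2: flows [0->3,2->1,1->3] -> levels [1 2 3 3]
Step 3: flows [3->0,2->1,3->1] -> levels [2 4 2 1]
Step 4: flows [0->3,1->2,1->3] -> levels [1 2 3 3]
  -> period-2 cycle: step 4 state = step 2 state; never stabilizes
  -> state at step 30: (30-2) mod 2 = 0, same as step 2 -> [1 2 3 3]

Answer: 1 2 3 3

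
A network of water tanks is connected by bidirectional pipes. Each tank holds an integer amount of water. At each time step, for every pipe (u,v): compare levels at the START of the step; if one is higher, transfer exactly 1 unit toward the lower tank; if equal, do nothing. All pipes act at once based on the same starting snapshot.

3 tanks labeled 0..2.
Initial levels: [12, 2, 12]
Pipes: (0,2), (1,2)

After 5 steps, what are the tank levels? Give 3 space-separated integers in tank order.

Step 1: flows [0=2,2->1] -> levels [12 3 11]
Step 2: flows [0->2,2->1] -> levels [11 4 11]
Step 3: flows [0=2,2->1] -> levels [11 5 10]
Step 4: flows [0->2,2->1] -> levels [10 6 10]
Step 5: flows [0=2,2->1] -> levels [10 7 9]

Answer: 10 7 9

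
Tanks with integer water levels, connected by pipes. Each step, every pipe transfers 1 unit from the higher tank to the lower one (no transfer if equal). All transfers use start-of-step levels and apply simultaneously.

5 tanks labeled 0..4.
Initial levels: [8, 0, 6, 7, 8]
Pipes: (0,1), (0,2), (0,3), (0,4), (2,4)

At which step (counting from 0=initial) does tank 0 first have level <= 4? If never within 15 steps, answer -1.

Step 1: flows [0->1,0->2,0->3,0=4,4->2] -> levels [5 1 8 8 7]
Step 2: flows [0->1,2->0,3->0,4->0,2->4] -> levels [7 2 6 7 7]
Step 3: flows [0->1,0->2,0=3,0=4,4->2] -> levels [5 3 8 7 6]
Step 4: flows [0->1,2->0,3->0,4->0,2->4] -> levels [7 4 6 6 6]
Step 5: flows [0->1,0->2,0->3,0->4,2=4] -> levels [3 5 7 7 7]
Tank 0 first reaches <=4 at step 5

Answer: 5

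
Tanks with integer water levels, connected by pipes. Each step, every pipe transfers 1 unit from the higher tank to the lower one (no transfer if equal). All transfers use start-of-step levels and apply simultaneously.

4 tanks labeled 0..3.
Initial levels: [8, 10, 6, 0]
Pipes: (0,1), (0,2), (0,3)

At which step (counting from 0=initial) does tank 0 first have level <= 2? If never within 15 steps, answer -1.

Step 1: flows [1->0,0->2,0->3] -> levels [7 9 7 1]
Step 2: flows [1->0,0=2,0->3] -> levels [7 8 7 2]
Step 3: flows [1->0,0=2,0->3] -> levels [7 7 7 3]
Step 4: flows [0=1,0=2,0->3] -> levels [6 7 7 4]
Step 5: flows [1->0,2->0,0->3] -> levels [7 6 6 5]
Step 6: flows [0->1,0->2,0->3] -> levels [4 7 7 6]
Step 7: flows [1->0,2->0,3->0] -> levels [7 6 6 5]
  -> period-2 cycle (repeats step 5); tank 0 never drops to <=2
Tank 0 never reaches <=2 within 15 steps

Answer: -1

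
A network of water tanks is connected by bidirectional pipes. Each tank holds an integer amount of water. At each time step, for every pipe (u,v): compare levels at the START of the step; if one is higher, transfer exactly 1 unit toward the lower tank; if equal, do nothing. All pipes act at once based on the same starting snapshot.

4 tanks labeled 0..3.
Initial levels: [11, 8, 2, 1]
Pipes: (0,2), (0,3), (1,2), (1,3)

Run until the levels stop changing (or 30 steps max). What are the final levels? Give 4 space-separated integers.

Step 1: flows [0->2,0->3,1->2,1->3] -> levels [9 6 4 3]
Step 2: flows [0->2,0->3,1->2,1->3] -> levels [7 4 6 5]
Step 3: flows [0->2,0->3,2->1,3->1] -> levels [5 6 6 5]
Step 4: flows [2->0,0=3,1=2,1->3] -> levels [6 5 5 6]
Step 5: flows [0->2,0=3,1=2,3->1] -> levels [5 6 6 5]
  -> period-2 cycle: step 5 state = step 3 state; never stabilizes
  -> state at step 30: (30-3) mod 2 = 1, same as step 4 -> [6 5 5 6]

Answer: 6 5 5 6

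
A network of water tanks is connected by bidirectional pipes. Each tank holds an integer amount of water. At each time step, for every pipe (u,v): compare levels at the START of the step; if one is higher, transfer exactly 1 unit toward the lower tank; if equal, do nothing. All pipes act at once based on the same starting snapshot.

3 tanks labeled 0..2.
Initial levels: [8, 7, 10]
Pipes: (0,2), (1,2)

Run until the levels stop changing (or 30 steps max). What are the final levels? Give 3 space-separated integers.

Answer: 8 8 9

Derivation:
Step 1: flows [2->0,2->1] -> levels [9 8 8]
Step 2: flows [0->2,1=2] -> levels [8 8 9]
Step 3: flows [2->0,2->1] -> levels [9 9 7]
Step 4: flows [0->2,1->2] -> levels [8 8 9]
  -> period-2 cycle: step 4 state = step 2 state; never stabilizes
  -> state at step 30: (30-2) mod 2 = 0, same as step 2 -> [8 8 9]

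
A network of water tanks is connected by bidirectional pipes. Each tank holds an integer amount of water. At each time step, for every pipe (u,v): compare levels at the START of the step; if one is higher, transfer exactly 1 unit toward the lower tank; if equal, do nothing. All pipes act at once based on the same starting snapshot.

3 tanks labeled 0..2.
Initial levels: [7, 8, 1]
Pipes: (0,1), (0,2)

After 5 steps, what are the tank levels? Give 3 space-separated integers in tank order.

Answer: 6 5 5

Derivation:
Step 1: flows [1->0,0->2] -> levels [7 7 2]
Step 2: flows [0=1,0->2] -> levels [6 7 3]
Step 3: flows [1->0,0->2] -> levels [6 6 4]
Step 4: flows [0=1,0->2] -> levels [5 6 5]
Step 5: flows [1->0,0=2] -> levels [6 5 5]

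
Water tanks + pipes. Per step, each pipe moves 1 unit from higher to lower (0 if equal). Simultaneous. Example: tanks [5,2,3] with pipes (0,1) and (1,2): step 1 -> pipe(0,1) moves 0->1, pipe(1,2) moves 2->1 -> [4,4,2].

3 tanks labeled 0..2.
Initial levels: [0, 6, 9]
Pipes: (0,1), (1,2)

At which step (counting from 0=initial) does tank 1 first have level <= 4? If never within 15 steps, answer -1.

Answer: -1

Derivation:
Step 1: flows [1->0,2->1] -> levels [1 6 8]
Step 2: flows [1->0,2->1] -> levels [2 6 7]
Step 3: flows [1->0,2->1] -> levels [3 6 6]
Step 4: flows [1->0,1=2] -> levels [4 5 6]
Step 5: flows [1->0,2->1] -> levels [5 5 5]
Step 6: flows [0=1,1=2] -> levels [5 5 5]
  -> stable; tank 1 stays at 5 > 4
Tank 1 never reaches <=4 within 15 steps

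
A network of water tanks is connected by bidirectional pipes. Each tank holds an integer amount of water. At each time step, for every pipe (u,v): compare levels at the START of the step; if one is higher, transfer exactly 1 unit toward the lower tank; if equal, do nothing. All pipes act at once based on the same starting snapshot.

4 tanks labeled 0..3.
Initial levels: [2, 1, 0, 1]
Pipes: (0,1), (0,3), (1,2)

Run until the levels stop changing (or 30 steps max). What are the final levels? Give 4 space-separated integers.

Step 1: flows [0->1,0->3,1->2] -> levels [0 1 1 2]
Step 2: flows [1->0,3->0,1=2] -> levels [2 0 1 1]
Step 3: flows [0->1,0->3,2->1] -> levels [0 2 0 2]
Step 4: flows [1->0,3->0,1->2] -> levels [2 0 1 1]
  -> period-2 cycle: step 4 state = step 2 state; never stabilizes
  -> state at step 30: (30-2) mod 2 = 0, same as step 2 -> [2 0 1 1]

Answer: 2 0 1 1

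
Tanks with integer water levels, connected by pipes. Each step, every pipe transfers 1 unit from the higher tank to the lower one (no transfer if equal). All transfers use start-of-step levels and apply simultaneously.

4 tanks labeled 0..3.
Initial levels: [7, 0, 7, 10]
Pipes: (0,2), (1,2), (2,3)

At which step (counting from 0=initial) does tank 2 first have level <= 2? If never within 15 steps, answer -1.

Step 1: flows [0=2,2->1,3->2] -> levels [7 1 7 9]
Step 2: flows [0=2,2->1,3->2] -> levels [7 2 7 8]
Step 3: flows [0=2,2->1,3->2] -> levels [7 3 7 7]
Step 4: flows [0=2,2->1,2=3] -> levels [7 4 6 7]
Step 5: flows [0->2,2->1,3->2] -> levels [6 5 7 6]
Step 6: flows [2->0,2->1,2->3] -> levels [7 6 4 7]
Step 7: flows [0->2,1->2,3->2] -> levels [6 5 7 6]
  -> period-2 cycle (repeats step 5); tank 2 never drops to <=2
Tank 2 never reaches <=2 within 15 steps

Answer: -1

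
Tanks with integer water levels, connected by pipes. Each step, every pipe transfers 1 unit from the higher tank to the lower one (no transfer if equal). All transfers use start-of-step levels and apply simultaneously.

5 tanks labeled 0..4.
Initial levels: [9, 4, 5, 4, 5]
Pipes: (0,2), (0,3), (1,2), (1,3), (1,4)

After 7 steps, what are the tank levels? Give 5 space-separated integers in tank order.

Answer: 7 6 5 5 4

Derivation:
Step 1: flows [0->2,0->3,2->1,1=3,4->1] -> levels [7 6 5 5 4]
Step 2: flows [0->2,0->3,1->2,1->3,1->4] -> levels [5 3 7 7 5]
Step 3: flows [2->0,3->0,2->1,3->1,4->1] -> levels [7 6 5 5 4]
  -> period-2 cycle: step 3 state = step 1 state
  -> state at step 7: (7-1) mod 2 = 0, same as step 1 -> [7 6 5 5 4]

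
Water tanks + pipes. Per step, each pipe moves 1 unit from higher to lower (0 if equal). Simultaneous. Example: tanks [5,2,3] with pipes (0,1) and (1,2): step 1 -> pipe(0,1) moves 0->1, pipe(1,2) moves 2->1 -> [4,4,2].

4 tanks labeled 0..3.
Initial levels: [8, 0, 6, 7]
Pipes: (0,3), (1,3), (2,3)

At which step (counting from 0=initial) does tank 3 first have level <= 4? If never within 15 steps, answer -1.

Answer: 3

Derivation:
Step 1: flows [0->3,3->1,3->2] -> levels [7 1 7 6]
Step 2: flows [0->3,3->1,2->3] -> levels [6 2 6 7]
Step 3: flows [3->0,3->1,3->2] -> levels [7 3 7 4]
Tank 3 first reaches <=4 at step 3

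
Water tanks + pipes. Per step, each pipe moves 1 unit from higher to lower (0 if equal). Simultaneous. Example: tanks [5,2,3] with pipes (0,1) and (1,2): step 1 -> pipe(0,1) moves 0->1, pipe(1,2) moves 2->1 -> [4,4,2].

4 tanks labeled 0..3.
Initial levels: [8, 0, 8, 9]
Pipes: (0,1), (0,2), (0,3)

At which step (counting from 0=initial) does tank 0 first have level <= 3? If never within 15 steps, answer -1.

Answer: -1

Derivation:
Step 1: flows [0->1,0=2,3->0] -> levels [8 1 8 8]
Step 2: flows [0->1,0=2,0=3] -> levels [7 2 8 8]
Step 3: flows [0->1,2->0,3->0] -> levels [8 3 7 7]
Step 4: flows [0->1,0->2,0->3] -> levels [5 4 8 8]
Step 5: flows [0->1,2->0,3->0] -> levels [6 5 7 7]
Step 6: flows [0->1,2->0,3->0] -> levels [7 6 6 6]
Step 7: flows [0->1,0->2,0->3] -> levels [4 7 7 7]
Step 8: flows [1->0,2->0,3->0] -> levels [7 6 6 6]
  -> period-2 cycle (repeats step 6); tank 0 never drops to <=3
Tank 0 never reaches <=3 within 15 steps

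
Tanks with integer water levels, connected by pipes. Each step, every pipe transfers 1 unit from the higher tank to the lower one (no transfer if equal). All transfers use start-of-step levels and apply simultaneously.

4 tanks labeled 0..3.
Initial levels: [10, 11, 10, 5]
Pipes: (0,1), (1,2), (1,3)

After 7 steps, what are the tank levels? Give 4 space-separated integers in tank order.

Answer: 9 10 9 8

Derivation:
Step 1: flows [1->0,1->2,1->3] -> levels [11 8 11 6]
Step 2: flows [0->1,2->1,1->3] -> levels [10 9 10 7]
Step 3: flows [0->1,2->1,1->3] -> levels [9 10 9 8]
Step 4: flows [1->0,1->2,1->3] -> levels [10 7 10 9]
Step 5: flows [0->1,2->1,3->1] -> levels [9 10 9 8]
  -> period-2 cycle: step 5 state = step 3 state
  -> state at step 7: (7-3) mod 2 = 0, same as step 3 -> [9 10 9 8]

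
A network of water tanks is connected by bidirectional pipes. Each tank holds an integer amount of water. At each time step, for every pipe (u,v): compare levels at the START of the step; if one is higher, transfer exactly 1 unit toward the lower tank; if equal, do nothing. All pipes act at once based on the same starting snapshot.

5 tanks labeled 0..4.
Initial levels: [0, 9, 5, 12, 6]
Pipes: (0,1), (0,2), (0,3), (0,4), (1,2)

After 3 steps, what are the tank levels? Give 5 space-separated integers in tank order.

Answer: 6 6 6 9 5

Derivation:
Step 1: flows [1->0,2->0,3->0,4->0,1->2] -> levels [4 7 5 11 5]
Step 2: flows [1->0,2->0,3->0,4->0,1->2] -> levels [8 5 5 10 4]
Step 3: flows [0->1,0->2,3->0,0->4,1=2] -> levels [6 6 6 9 5]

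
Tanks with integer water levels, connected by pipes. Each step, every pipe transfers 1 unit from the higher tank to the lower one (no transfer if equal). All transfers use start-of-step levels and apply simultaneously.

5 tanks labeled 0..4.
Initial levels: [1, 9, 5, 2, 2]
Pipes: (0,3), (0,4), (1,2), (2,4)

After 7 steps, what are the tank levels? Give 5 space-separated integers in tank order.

Answer: 2 5 3 4 5

Derivation:
Step 1: flows [3->0,4->0,1->2,2->4] -> levels [3 8 5 1 2]
Step 2: flows [0->3,0->4,1->2,2->4] -> levels [1 7 5 2 4]
Step 3: flows [3->0,4->0,1->2,2->4] -> levels [3 6 5 1 4]
Step 4: flows [0->3,4->0,1->2,2->4] -> levels [3 5 5 2 4]
Step 5: flows [0->3,4->0,1=2,2->4] -> levels [3 5 4 3 4]
Step 6: flows [0=3,4->0,1->2,2=4] -> levels [4 4 5 3 3]
Step 7: flows [0->3,0->4,2->1,2->4] -> levels [2 5 3 4 5]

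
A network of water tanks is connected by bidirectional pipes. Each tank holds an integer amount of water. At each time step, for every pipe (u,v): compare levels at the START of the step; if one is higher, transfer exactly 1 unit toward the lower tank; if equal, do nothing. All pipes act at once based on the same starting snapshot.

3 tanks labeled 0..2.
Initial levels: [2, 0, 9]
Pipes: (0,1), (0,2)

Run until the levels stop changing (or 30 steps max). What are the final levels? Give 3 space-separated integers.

Answer: 3 4 4

Derivation:
Step 1: flows [0->1,2->0] -> levels [2 1 8]
Step 2: flows [0->1,2->0] -> levels [2 2 7]
Step 3: flows [0=1,2->0] -> levels [3 2 6]
Step 4: flows [0->1,2->0] -> levels [3 3 5]
Step 5: flows [0=1,2->0] -> levels [4 3 4]
Step 6: flows [0->1,0=2] -> levels [3 4 4]
Step 7: flows [1->0,2->0] -> levels [5 3 3]
Step 8: flows [0->1,0->2] -> levels [3 4 4]
  -> period-2 cycle: step 8 state = step 6 state; never stabilizes
  -> state at step 30: (30-6) mod 2 = 0, same as step 6 -> [3 4 4]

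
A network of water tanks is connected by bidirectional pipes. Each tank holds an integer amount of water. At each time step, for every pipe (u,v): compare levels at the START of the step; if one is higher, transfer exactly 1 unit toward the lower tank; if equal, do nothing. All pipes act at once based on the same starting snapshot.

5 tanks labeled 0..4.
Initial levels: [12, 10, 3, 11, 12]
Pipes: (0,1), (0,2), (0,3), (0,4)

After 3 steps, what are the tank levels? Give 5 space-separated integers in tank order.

Answer: 9 11 6 11 11

Derivation:
Step 1: flows [0->1,0->2,0->3,0=4] -> levels [9 11 4 12 12]
Step 2: flows [1->0,0->2,3->0,4->0] -> levels [11 10 5 11 11]
Step 3: flows [0->1,0->2,0=3,0=4] -> levels [9 11 6 11 11]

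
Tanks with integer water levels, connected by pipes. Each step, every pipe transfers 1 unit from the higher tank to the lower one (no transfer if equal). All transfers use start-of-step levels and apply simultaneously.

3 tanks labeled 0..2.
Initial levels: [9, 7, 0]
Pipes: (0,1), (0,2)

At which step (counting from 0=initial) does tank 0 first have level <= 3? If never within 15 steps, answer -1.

Step 1: flows [0->1,0->2] -> levels [7 8 1]
Step 2: flows [1->0,0->2] -> levels [7 7 2]
Step 3: flows [0=1,0->2] -> levels [6 7 3]
Step 4: flows [1->0,0->2] -> levels [6 6 4]
Step 5: flows [0=1,0->2] -> levels [5 6 5]
Step 6: flows [1->0,0=2] -> levels [6 5 5]
Step 7: flows [0->1,0->2] -> levels [4 6 6]
Step 8: flows [1->0,2->0] -> levels [6 5 5]
  -> period-2 cycle (repeats step 6); tank 0 never drops to <=3
Tank 0 never reaches <=3 within 15 steps

Answer: -1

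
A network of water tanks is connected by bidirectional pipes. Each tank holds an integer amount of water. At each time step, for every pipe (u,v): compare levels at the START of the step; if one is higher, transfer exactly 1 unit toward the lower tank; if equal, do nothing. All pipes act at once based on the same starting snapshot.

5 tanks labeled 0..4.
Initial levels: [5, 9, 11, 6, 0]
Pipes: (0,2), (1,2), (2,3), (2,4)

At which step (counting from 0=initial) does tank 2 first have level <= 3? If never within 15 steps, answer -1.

Answer: -1

Derivation:
Step 1: flows [2->0,2->1,2->3,2->4] -> levels [6 10 7 7 1]
Step 2: flows [2->0,1->2,2=3,2->4] -> levels [7 9 6 7 2]
Step 3: flows [0->2,1->2,3->2,2->4] -> levels [6 8 8 6 3]
Step 4: flows [2->0,1=2,2->3,2->4] -> levels [7 8 5 7 4]
Step 5: flows [0->2,1->2,3->2,2->4] -> levels [6 7 7 6 5]
Step 6: flows [2->0,1=2,2->3,2->4] -> levels [7 7 4 7 6]
Step 7: flows [0->2,1->2,3->2,4->2] -> levels [6 6 8 6 5]
Step 8: flows [2->0,2->1,2->3,2->4] -> levels [7 7 4 7 6]
  -> period-2 cycle (repeats step 6); tank 2 never drops to <=3
Tank 2 never reaches <=3 within 15 steps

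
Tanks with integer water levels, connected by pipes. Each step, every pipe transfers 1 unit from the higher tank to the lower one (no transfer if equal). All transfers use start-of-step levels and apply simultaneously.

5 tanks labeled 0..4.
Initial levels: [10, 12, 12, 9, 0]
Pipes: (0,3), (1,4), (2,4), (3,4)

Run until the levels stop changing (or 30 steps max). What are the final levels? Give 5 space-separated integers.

Step 1: flows [0->3,1->4,2->4,3->4] -> levels [9 11 11 9 3]
Step 2: flows [0=3,1->4,2->4,3->4] -> levels [9 10 10 8 6]
Step 3: flows [0->3,1->4,2->4,3->4] -> levels [8 9 9 8 9]
Step 4: flows [0=3,1=4,2=4,4->3] -> levels [8 9 9 9 8]
Step 5: flows [3->0,1->4,2->4,3->4] -> levels [9 8 8 7 11]
Step 6: flows [0->3,4->1,4->2,4->3] -> levels [8 9 9 9 8]
  -> period-2 cycle: step 6 state = step 4 state; never stabilizes
  -> state at step 30: (30-4) mod 2 = 0, same as step 4 -> [8 9 9 9 8]

Answer: 8 9 9 9 8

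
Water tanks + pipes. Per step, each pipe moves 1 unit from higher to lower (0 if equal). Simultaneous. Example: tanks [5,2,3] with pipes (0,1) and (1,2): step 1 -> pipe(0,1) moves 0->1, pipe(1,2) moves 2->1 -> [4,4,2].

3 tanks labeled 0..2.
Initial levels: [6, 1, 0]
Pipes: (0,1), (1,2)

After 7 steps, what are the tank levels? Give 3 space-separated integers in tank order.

Answer: 3 1 3

Derivation:
Step 1: flows [0->1,1->2] -> levels [5 1 1]
Step 2: flows [0->1,1=2] -> levels [4 2 1]
Step 3: flows [0->1,1->2] -> levels [3 2 2]
Step 4: flows [0->1,1=2] -> levels [2 3 2]
Step 5: flows [1->0,1->2] -> levels [3 1 3]
Step 6: flows [0->1,2->1] -> levels [2 3 2]
  -> period-2 cycle: step 6 state = step 4 state
  -> state at step 7: (7-4) mod 2 = 1, same as step 5 -> [3 1 3]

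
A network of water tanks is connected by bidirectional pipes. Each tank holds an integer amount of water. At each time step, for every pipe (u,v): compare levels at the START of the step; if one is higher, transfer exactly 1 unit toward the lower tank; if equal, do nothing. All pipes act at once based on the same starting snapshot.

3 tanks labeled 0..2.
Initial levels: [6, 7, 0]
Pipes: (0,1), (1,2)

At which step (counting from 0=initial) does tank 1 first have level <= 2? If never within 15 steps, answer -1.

Answer: -1

Derivation:
Step 1: flows [1->0,1->2] -> levels [7 5 1]
Step 2: flows [0->1,1->2] -> levels [6 5 2]
Step 3: flows [0->1,1->2] -> levels [5 5 3]
Step 4: flows [0=1,1->2] -> levels [5 4 4]
Step 5: flows [0->1,1=2] -> levels [4 5 4]
Step 6: flows [1->0,1->2] -> levels [5 3 5]
Step 7: flows [0->1,2->1] -> levels [4 5 4]
  -> period-2 cycle (repeats step 5); tank 1 never drops to <=2
Tank 1 never reaches <=2 within 15 steps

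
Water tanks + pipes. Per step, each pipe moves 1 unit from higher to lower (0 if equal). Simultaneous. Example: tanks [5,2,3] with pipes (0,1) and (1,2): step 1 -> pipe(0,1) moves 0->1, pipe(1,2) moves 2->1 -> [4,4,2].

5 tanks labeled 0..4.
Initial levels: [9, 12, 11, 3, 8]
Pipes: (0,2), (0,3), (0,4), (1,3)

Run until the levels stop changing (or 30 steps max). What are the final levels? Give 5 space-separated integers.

Answer: 10 9 8 8 8

Derivation:
Step 1: flows [2->0,0->3,0->4,1->3] -> levels [8 11 10 5 9]
Step 2: flows [2->0,0->3,4->0,1->3] -> levels [9 10 9 7 8]
Step 3: flows [0=2,0->3,0->4,1->3] -> levels [7 9 9 9 9]
Step 4: flows [2->0,3->0,4->0,1=3] -> levels [10 9 8 8 8]
Step 5: flows [0->2,0->3,0->4,1->3] -> levels [7 8 9 10 9]
Step 6: flows [2->0,3->0,4->0,3->1] -> levels [10 9 8 8 8]
  -> period-2 cycle: step 6 state = step 4 state; never stabilizes
  -> state at step 30: (30-4) mod 2 = 0, same as step 4 -> [10 9 8 8 8]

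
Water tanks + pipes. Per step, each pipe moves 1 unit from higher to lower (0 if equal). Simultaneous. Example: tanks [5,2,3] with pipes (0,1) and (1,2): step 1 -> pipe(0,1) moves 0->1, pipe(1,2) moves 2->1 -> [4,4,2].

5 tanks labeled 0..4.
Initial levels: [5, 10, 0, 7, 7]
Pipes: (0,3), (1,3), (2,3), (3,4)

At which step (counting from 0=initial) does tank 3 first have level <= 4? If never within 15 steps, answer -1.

Step 1: flows [3->0,1->3,3->2,3=4] -> levels [6 9 1 6 7]
Step 2: flows [0=3,1->3,3->2,4->3] -> levels [6 8 2 7 6]
Step 3: flows [3->0,1->3,3->2,3->4] -> levels [7 7 3 5 7]
Step 4: flows [0->3,1->3,3->2,4->3] -> levels [6 6 4 7 6]
Step 5: flows [3->0,3->1,3->2,3->4] -> levels [7 7 5 3 7]
Tank 3 first reaches <=4 at step 5

Answer: 5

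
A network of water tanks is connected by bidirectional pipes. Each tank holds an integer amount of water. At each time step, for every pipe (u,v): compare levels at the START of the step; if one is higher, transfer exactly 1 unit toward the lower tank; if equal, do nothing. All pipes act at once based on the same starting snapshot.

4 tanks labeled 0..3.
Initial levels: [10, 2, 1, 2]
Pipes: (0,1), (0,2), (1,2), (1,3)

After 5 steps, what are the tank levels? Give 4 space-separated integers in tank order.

Step 1: flows [0->1,0->2,1->2,1=3] -> levels [8 2 3 2]
Step 2: flows [0->1,0->2,2->1,1=3] -> levels [6 4 3 2]
Step 3: flows [0->1,0->2,1->2,1->3] -> levels [4 3 5 3]
Step 4: flows [0->1,2->0,2->1,1=3] -> levels [4 5 3 3]
Step 5: flows [1->0,0->2,1->2,1->3] -> levels [4 2 5 4]

Answer: 4 2 5 4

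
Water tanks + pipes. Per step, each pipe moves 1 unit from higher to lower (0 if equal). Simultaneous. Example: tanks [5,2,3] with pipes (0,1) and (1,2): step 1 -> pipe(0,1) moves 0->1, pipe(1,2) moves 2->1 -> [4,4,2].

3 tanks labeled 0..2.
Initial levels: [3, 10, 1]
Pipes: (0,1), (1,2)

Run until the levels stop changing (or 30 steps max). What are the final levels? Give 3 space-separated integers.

Answer: 4 6 4

Derivation:
Step 1: flows [1->0,1->2] -> levels [4 8 2]
Step 2: flows [1->0,1->2] -> levels [5 6 3]
Step 3: flows [1->0,1->2] -> levels [6 4 4]
Step 4: flows [0->1,1=2] -> levels [5 5 4]
Step 5: flows [0=1,1->2] -> levels [5 4 5]
Step 6: flows [0->1,2->1] -> levels [4 6 4]
Step 7: flows [1->0,1->2] -> levels [5 4 5]
  -> period-2 cycle: step 7 state = step 5 state; never stabilizes
  -> state at step 30: (30-5) mod 2 = 1, same as step 6 -> [4 6 4]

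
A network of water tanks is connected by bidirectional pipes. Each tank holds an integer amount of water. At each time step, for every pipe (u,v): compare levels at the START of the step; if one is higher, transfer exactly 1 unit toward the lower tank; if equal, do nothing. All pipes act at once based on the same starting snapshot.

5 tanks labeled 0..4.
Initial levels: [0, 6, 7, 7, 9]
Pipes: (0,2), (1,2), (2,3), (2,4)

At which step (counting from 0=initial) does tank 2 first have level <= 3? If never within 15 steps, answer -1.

Answer: -1

Derivation:
Step 1: flows [2->0,2->1,2=3,4->2] -> levels [1 7 6 7 8]
Step 2: flows [2->0,1->2,3->2,4->2] -> levels [2 6 8 6 7]
Step 3: flows [2->0,2->1,2->3,2->4] -> levels [3 7 4 7 8]
Step 4: flows [2->0,1->2,3->2,4->2] -> levels [4 6 6 6 7]
Step 5: flows [2->0,1=2,2=3,4->2] -> levels [5 6 6 6 6]
Step 6: flows [2->0,1=2,2=3,2=4] -> levels [6 6 5 6 6]
Step 7: flows [0->2,1->2,3->2,4->2] -> levels [5 5 9 5 5]
Step 8: flows [2->0,2->1,2->3,2->4] -> levels [6 6 5 6 6]
  -> period-2 cycle (repeats step 6); tank 2 never drops to <=3
Tank 2 never reaches <=3 within 15 steps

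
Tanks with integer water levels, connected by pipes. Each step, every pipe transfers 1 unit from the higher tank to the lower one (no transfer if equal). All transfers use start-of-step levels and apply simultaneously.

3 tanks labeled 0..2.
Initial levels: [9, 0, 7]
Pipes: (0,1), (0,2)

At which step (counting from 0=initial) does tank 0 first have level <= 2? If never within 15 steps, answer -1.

Step 1: flows [0->1,0->2] -> levels [7 1 8]
Step 2: flows [0->1,2->0] -> levels [7 2 7]
Step 3: flows [0->1,0=2] -> levels [6 3 7]
Step 4: flows [0->1,2->0] -> levels [6 4 6]
Step 5: flows [0->1,0=2] -> levels [5 5 6]
Step 6: flows [0=1,2->0] -> levels [6 5 5]
Step 7: flows [0->1,0->2] -> levels [4 6 6]
Step 8: flows [1->0,2->0] -> levels [6 5 5]
  -> period-2 cycle (repeats step 6); tank 0 never drops to <=2
Tank 0 never reaches <=2 within 15 steps

Answer: -1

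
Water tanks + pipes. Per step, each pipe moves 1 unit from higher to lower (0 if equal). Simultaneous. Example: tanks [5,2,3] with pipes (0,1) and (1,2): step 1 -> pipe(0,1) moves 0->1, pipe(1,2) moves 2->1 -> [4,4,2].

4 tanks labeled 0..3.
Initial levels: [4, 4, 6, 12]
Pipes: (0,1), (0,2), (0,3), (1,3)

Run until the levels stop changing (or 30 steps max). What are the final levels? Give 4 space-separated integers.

Answer: 5 7 6 8

Derivation:
Step 1: flows [0=1,2->0,3->0,3->1] -> levels [6 5 5 10]
Step 2: flows [0->1,0->2,3->0,3->1] -> levels [5 7 6 8]
Step 3: flows [1->0,2->0,3->0,3->1] -> levels [8 7 5 6]
Step 4: flows [0->1,0->2,0->3,1->3] -> levels [5 7 6 8]
  -> period-2 cycle: step 4 state = step 2 state; never stabilizes
  -> state at step 30: (30-2) mod 2 = 0, same as step 2 -> [5 7 6 8]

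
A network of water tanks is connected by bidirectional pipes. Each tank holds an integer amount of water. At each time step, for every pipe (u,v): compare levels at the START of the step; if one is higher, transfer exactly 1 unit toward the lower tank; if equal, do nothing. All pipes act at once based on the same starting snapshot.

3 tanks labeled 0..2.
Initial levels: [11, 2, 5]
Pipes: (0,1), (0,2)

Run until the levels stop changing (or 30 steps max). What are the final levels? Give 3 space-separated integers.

Step 1: flows [0->1,0->2] -> levels [9 3 6]
Step 2: flows [0->1,0->2] -> levels [7 4 7]
Step 3: flows [0->1,0=2] -> levels [6 5 7]
Step 4: flows [0->1,2->0] -> levels [6 6 6]
Step 5: flows [0=1,0=2] -> levels [6 6 6]
  -> stable (no change)

Answer: 6 6 6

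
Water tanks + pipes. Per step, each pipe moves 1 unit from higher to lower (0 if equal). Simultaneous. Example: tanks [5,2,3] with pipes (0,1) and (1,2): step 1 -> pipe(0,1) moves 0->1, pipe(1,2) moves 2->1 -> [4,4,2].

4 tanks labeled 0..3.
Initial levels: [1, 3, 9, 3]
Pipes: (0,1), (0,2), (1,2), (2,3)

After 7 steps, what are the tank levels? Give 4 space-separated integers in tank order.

Answer: 3 3 6 4

Derivation:
Step 1: flows [1->0,2->0,2->1,2->3] -> levels [3 3 6 4]
Step 2: flows [0=1,2->0,2->1,2->3] -> levels [4 4 3 5]
Step 3: flows [0=1,0->2,1->2,3->2] -> levels [3 3 6 4]
  -> period-2 cycle: step 3 state = step 1 state
  -> state at step 7: (7-1) mod 2 = 0, same as step 1 -> [3 3 6 4]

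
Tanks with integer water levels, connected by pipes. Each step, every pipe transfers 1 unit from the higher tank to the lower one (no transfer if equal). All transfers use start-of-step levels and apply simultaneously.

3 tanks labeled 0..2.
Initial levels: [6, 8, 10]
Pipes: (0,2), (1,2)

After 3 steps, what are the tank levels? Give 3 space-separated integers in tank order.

Step 1: flows [2->0,2->1] -> levels [7 9 8]
Step 2: flows [2->0,1->2] -> levels [8 8 8]
Step 3: flows [0=2,1=2] -> levels [8 8 8]

Answer: 8 8 8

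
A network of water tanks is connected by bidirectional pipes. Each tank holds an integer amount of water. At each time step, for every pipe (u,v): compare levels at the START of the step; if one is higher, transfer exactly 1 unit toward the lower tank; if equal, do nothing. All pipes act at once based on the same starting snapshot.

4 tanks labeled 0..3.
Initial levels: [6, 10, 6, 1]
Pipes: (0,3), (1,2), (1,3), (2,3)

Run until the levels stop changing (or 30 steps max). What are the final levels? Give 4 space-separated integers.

Answer: 4 6 6 7

Derivation:
Step 1: flows [0->3,1->2,1->3,2->3] -> levels [5 8 6 4]
Step 2: flows [0->3,1->2,1->3,2->3] -> levels [4 6 6 7]
Step 3: flows [3->0,1=2,3->1,3->2] -> levels [5 7 7 4]
Step 4: flows [0->3,1=2,1->3,2->3] -> levels [4 6 6 7]
  -> period-2 cycle: step 4 state = step 2 state; never stabilizes
  -> state at step 30: (30-2) mod 2 = 0, same as step 2 -> [4 6 6 7]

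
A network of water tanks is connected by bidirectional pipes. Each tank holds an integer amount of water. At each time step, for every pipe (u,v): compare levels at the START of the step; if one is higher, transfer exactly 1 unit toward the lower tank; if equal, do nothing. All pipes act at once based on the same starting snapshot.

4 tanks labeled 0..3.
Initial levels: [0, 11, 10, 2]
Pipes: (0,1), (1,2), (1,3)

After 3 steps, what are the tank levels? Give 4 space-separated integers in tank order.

Answer: 3 6 9 5

Derivation:
Step 1: flows [1->0,1->2,1->3] -> levels [1 8 11 3]
Step 2: flows [1->0,2->1,1->3] -> levels [2 7 10 4]
Step 3: flows [1->0,2->1,1->3] -> levels [3 6 9 5]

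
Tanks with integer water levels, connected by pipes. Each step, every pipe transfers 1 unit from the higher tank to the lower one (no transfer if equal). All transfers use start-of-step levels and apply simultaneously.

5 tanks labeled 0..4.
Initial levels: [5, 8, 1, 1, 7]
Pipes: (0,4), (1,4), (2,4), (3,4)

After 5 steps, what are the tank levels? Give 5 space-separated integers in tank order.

Answer: 5 5 5 5 2

Derivation:
Step 1: flows [4->0,1->4,4->2,4->3] -> levels [6 7 2 2 5]
Step 2: flows [0->4,1->4,4->2,4->3] -> levels [5 6 3 3 5]
Step 3: flows [0=4,1->4,4->2,4->3] -> levels [5 5 4 4 4]
Step 4: flows [0->4,1->4,2=4,3=4] -> levels [4 4 4 4 6]
Step 5: flows [4->0,4->1,4->2,4->3] -> levels [5 5 5 5 2]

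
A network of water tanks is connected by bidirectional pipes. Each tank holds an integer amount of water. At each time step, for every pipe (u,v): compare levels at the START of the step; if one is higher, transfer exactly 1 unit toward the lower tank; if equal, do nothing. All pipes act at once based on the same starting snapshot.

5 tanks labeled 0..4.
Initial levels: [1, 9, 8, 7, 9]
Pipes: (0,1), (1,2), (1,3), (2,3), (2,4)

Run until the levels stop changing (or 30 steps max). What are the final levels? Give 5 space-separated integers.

Answer: 6 8 5 7 8

Derivation:
Step 1: flows [1->0,1->2,1->3,2->3,4->2] -> levels [2 6 9 9 8]
Step 2: flows [1->0,2->1,3->1,2=3,2->4] -> levels [3 7 7 8 9]
Step 3: flows [1->0,1=2,3->1,3->2,4->2] -> levels [4 7 9 6 8]
Step 4: flows [1->0,2->1,1->3,2->3,2->4] -> levels [5 6 6 8 9]
Step 5: flows [1->0,1=2,3->1,3->2,4->2] -> levels [6 6 8 6 8]
Step 6: flows [0=1,2->1,1=3,2->3,2=4] -> levels [6 7 6 7 8]
Step 7: flows [1->0,1->2,1=3,3->2,4->2] -> levels [7 5 9 6 7]
Step 8: flows [0->1,2->1,3->1,2->3,2->4] -> levels [6 8 6 6 8]
Step 9: flows [1->0,1->2,1->3,2=3,4->2] -> levels [7 5 8 7 7]
Step 10: flows [0->1,2->1,3->1,2->3,2->4] -> levels [6 8 5 7 8]
Step 11: flows [1->0,1->2,1->3,3->2,4->2] -> levels [7 5 8 7 7]
  -> period-2 cycle: step 11 state = step 9 state; never stabilizes
  -> state at step 30: (30-9) mod 2 = 1, same as step 10 -> [6 8 5 7 8]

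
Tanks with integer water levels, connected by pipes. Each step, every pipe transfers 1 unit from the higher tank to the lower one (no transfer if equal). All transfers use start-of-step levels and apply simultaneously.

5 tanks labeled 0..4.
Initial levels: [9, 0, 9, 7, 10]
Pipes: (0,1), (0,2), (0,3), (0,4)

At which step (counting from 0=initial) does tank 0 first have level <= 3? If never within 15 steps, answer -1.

Step 1: flows [0->1,0=2,0->3,4->0] -> levels [8 1 9 8 9]
Step 2: flows [0->1,2->0,0=3,4->0] -> levels [9 2 8 8 8]
Step 3: flows [0->1,0->2,0->3,0->4] -> levels [5 3 9 9 9]
Step 4: flows [0->1,2->0,3->0,4->0] -> levels [7 4 8 8 8]
Step 5: flows [0->1,2->0,3->0,4->0] -> levels [9 5 7 7 7]
Step 6: flows [0->1,0->2,0->3,0->4] -> levels [5 6 8 8 8]
Step 7: flows [1->0,2->0,3->0,4->0] -> levels [9 5 7 7 7]
  -> period-2 cycle (repeats step 5); tank 0 never drops to <=3
Tank 0 never reaches <=3 within 15 steps

Answer: -1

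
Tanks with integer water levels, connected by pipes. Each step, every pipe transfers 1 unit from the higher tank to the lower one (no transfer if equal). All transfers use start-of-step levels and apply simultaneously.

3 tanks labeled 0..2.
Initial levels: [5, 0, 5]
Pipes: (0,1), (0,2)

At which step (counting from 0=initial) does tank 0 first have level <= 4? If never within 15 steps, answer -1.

Step 1: flows [0->1,0=2] -> levels [4 1 5]
Tank 0 first reaches <=4 at step 1

Answer: 1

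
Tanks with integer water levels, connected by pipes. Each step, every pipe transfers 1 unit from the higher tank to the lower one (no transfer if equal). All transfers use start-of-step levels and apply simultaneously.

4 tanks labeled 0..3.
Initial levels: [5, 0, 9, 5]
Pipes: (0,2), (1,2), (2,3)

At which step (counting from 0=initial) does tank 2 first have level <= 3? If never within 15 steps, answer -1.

Step 1: flows [2->0,2->1,2->3] -> levels [6 1 6 6]
Step 2: flows [0=2,2->1,2=3] -> levels [6 2 5 6]
Step 3: flows [0->2,2->1,3->2] -> levels [5 3 6 5]
Step 4: flows [2->0,2->1,2->3] -> levels [6 4 3 6]
Tank 2 first reaches <=3 at step 4

Answer: 4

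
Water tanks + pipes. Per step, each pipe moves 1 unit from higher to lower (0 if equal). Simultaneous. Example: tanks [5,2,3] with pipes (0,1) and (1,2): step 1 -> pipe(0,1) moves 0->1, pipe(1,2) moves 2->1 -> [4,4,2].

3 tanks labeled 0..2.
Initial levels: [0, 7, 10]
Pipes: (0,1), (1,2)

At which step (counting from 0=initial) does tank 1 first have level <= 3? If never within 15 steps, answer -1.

Answer: -1

Derivation:
Step 1: flows [1->0,2->1] -> levels [1 7 9]
Step 2: flows [1->0,2->1] -> levels [2 7 8]
Step 3: flows [1->0,2->1] -> levels [3 7 7]
Step 4: flows [1->0,1=2] -> levels [4 6 7]
Step 5: flows [1->0,2->1] -> levels [5 6 6]
Step 6: flows [1->0,1=2] -> levels [6 5 6]
Step 7: flows [0->1,2->1] -> levels [5 7 5]
Step 8: flows [1->0,1->2] -> levels [6 5 6]
  -> period-2 cycle (repeats step 6); tank 1 never drops to <=3
Tank 1 never reaches <=3 within 15 steps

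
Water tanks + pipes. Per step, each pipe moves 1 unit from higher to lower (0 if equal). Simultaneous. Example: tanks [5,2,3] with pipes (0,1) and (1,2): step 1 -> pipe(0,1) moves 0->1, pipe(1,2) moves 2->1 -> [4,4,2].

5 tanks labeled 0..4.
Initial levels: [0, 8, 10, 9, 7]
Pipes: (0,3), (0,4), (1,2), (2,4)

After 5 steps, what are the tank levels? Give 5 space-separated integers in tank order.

Answer: 5 8 6 7 8

Derivation:
Step 1: flows [3->0,4->0,2->1,2->4] -> levels [2 9 8 8 7]
Step 2: flows [3->0,4->0,1->2,2->4] -> levels [4 8 8 7 7]
Step 3: flows [3->0,4->0,1=2,2->4] -> levels [6 8 7 6 7]
Step 4: flows [0=3,4->0,1->2,2=4] -> levels [7 7 8 6 6]
Step 5: flows [0->3,0->4,2->1,2->4] -> levels [5 8 6 7 8]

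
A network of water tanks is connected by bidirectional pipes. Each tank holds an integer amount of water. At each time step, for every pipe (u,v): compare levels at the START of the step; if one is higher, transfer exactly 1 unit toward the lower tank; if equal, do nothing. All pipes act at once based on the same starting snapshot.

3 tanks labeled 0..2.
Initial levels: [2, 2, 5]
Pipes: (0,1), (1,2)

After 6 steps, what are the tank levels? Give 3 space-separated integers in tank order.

Answer: 3 3 3

Derivation:
Step 1: flows [0=1,2->1] -> levels [2 3 4]
Step 2: flows [1->0,2->1] -> levels [3 3 3]
Step 3: flows [0=1,1=2] -> levels [3 3 3]
  -> stable; steps 4..6 unchanged -> [3 3 3]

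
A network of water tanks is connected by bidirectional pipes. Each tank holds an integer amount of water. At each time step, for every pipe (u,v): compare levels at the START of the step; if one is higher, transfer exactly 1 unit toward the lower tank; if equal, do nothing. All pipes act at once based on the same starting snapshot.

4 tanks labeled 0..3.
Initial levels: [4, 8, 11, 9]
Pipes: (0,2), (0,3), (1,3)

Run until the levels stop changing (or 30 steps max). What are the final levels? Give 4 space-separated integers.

Step 1: flows [2->0,3->0,3->1] -> levels [6 9 10 7]
Step 2: flows [2->0,3->0,1->3] -> levels [8 8 9 7]
Step 3: flows [2->0,0->3,1->3] -> levels [8 7 8 9]
Step 4: flows [0=2,3->0,3->1] -> levels [9 8 8 7]
Step 5: flows [0->2,0->3,1->3] -> levels [7 7 9 9]
Step 6: flows [2->0,3->0,3->1] -> levels [9 8 8 7]
  -> period-2 cycle: step 6 state = step 4 state; never stabilizes
  -> state at step 30: (30-4) mod 2 = 0, same as step 4 -> [9 8 8 7]

Answer: 9 8 8 7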